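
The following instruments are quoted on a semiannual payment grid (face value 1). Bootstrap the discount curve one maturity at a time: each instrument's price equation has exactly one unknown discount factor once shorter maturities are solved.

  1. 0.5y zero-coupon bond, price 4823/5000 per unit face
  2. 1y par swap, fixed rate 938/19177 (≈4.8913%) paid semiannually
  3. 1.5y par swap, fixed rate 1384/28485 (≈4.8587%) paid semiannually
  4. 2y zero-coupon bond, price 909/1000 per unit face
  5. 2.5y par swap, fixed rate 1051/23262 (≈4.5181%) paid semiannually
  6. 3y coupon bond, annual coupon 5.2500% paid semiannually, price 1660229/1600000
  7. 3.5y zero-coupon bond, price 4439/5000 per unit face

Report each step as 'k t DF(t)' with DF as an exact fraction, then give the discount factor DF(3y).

step 1 [0.5y] zero: DF = P = 4823/5000 ≈ 0.964600
step 2 [1y] swap r/2=469/19177: DF=(1 − 469/19177·(0.964600))/(1+469/19177) = 9531/10000 ≈ 0.953100
step 3 [1.5y] swap r/2=692/28485: DF=(1 − 692/28485·(0.964600+0.953100))/(1+692/28485) = 2327/2500 ≈ 0.930800
step 4 [2y] zero: DF = P = 909/1000 ≈ 0.909000
step 5 [2.5y] swap r/2=1051/46524: DF=(1 − 1051/46524·(0.964600+0.953100+0.930800+0.909000))/(1+1051/46524) = 8949/10000 ≈ 0.894900
step 6 [3y] bond c/2=21/800: DF=(1660229/1600000 − 21/800·(0.964600+0.953100+0.930800+0.909000+0.894900))/(1+21/800) = 8921/10000 ≈ 0.892100
step 7 [3.5y] zero: DF = P = 4439/5000 ≈ 0.887800

1 1/2 4823/5000
2 1 9531/10000
3 3/2 2327/2500
4 2 909/1000
5 5/2 8949/10000
6 3 8921/10000
7 7/2 4439/5000
DF(3y) = 8921/10000 ≈ 0.892100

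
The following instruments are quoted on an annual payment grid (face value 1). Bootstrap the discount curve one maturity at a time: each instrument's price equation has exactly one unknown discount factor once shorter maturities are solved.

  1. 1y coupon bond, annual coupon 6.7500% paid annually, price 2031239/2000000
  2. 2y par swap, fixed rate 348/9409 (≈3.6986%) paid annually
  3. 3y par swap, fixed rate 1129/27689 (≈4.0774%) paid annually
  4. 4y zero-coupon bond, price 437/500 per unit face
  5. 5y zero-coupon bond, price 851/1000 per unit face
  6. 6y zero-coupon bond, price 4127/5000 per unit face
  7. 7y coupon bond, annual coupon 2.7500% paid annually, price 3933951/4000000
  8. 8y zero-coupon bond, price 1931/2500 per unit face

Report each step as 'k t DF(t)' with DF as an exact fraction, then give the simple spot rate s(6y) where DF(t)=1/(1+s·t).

step 1 [1y] bond c/1=27/400: DF=(2031239/2000000 − 27/400·(0))/(1+27/400) = 4757/5000 ≈ 0.951400
step 2 [2y] swap r/1=348/9409: DF=(1 − 348/9409·(0.951400))/(1+348/9409) = 1163/1250 ≈ 0.930400
step 3 [3y] swap r/1=1129/27689: DF=(1 − 1129/27689·(0.951400+0.930400))/(1+1129/27689) = 8871/10000 ≈ 0.887100
step 4 [4y] zero: DF = P = 437/500 ≈ 0.874000
step 5 [5y] zero: DF = P = 851/1000 ≈ 0.851000
step 6 [6y] zero: DF = P = 4127/5000 ≈ 0.825400
step 7 [7y] bond c/1=11/400: DF=(3933951/4000000 − 11/400·(0.951400+0.930400+0.887100+0.874000+0.851000+0.825400))/(1+11/400) = 2037/2500 ≈ 0.814800
step 8 [8y] zero: DF = P = 1931/2500 ≈ 0.772400

1 1 4757/5000
2 2 1163/1250
3 3 8871/10000
4 4 437/500
5 5 851/1000
6 6 4127/5000
7 7 2037/2500
8 8 1931/2500
s(6y) = (1/(4127/5000) − 1)/(6) = 291/8254 ≈ 3.5256%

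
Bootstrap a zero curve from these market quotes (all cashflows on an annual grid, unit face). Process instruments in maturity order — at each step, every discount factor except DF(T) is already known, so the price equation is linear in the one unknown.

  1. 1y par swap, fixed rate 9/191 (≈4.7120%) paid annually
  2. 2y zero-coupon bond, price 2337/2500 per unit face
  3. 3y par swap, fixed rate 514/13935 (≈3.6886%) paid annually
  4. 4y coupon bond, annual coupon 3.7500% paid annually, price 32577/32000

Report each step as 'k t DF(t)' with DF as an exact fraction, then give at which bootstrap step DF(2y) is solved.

step 1 [1y] swap r/1=9/191: DF=(1 − 9/191·(0))/(1+9/191) = 191/200 ≈ 0.955000
step 2 [2y] zero: DF = P = 2337/2500 ≈ 0.934800
step 3 [3y] swap r/1=514/13935: DF=(1 − 514/13935·(0.955000+0.934800))/(1+514/13935) = 2243/2500 ≈ 0.897200
step 4 [4y] bond c/1=3/80: DF=(32577/32000 − 3/80·(0.955000+0.934800+0.897200))/(1+3/80) = 1761/2000 ≈ 0.880500

1 1 191/200
2 2 2337/2500
3 3 2243/2500
4 4 1761/2000
DF(2y) is solved at step 2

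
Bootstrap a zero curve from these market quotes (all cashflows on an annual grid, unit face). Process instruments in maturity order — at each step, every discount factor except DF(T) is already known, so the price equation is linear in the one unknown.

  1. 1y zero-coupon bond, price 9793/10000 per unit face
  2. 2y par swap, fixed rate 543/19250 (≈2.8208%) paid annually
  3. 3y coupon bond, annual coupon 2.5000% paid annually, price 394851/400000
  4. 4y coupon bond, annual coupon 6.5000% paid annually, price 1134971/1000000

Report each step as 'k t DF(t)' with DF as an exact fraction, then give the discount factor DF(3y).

step 1 [1y] zero: DF = P = 9793/10000 ≈ 0.979300
step 2 [2y] swap r/1=543/19250: DF=(1 − 543/19250·(0.979300))/(1+543/19250) = 9457/10000 ≈ 0.945700
step 3 [3y] bond c/1=1/40: DF=(394851/400000 − 1/40·(0.979300+0.945700))/(1+1/40) = 9161/10000 ≈ 0.916100
step 4 [4y] bond c/1=13/200: DF=(1134971/1000000 − 13/200·(0.979300+0.945700+0.916100))/(1+13/200) = 8923/10000 ≈ 0.892300

1 1 9793/10000
2 2 9457/10000
3 3 9161/10000
4 4 8923/10000
DF(3y) = 9161/10000 ≈ 0.916100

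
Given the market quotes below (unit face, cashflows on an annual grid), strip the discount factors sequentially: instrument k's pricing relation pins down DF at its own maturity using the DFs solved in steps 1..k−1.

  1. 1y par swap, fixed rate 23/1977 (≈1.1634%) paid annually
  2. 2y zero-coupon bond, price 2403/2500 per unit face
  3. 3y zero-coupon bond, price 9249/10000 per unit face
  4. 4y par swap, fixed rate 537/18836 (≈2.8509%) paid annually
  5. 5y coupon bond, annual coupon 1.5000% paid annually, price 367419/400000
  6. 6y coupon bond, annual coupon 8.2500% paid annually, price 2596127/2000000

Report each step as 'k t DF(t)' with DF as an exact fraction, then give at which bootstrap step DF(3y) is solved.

1 1 1977/2000
2 2 2403/2500
3 3 9249/10000
4 4 4463/5000
5 5 8493/10000
6 6 8473/10000
DF(3y) is solved at step 3

step 1 [1y] swap r/1=23/1977: DF=(1 − 23/1977·(0))/(1+23/1977) = 1977/2000 ≈ 0.988500
step 2 [2y] zero: DF = P = 2403/2500 ≈ 0.961200
step 3 [3y] zero: DF = P = 9249/10000 ≈ 0.924900
step 4 [4y] swap r/1=537/18836: DF=(1 − 537/18836·(0.988500+0.961200+0.924900))/(1+537/18836) = 4463/5000 ≈ 0.892600
step 5 [5y] bond c/1=3/200: DF=(367419/400000 − 3/200·(0.988500+0.961200+0.924900+0.892600))/(1+3/200) = 8493/10000 ≈ 0.849300
step 6 [6y] bond c/1=33/400: DF=(2596127/2000000 − 33/400·(0.988500+0.961200+0.924900+0.892600+0.849300))/(1+33/400) = 8473/10000 ≈ 0.847300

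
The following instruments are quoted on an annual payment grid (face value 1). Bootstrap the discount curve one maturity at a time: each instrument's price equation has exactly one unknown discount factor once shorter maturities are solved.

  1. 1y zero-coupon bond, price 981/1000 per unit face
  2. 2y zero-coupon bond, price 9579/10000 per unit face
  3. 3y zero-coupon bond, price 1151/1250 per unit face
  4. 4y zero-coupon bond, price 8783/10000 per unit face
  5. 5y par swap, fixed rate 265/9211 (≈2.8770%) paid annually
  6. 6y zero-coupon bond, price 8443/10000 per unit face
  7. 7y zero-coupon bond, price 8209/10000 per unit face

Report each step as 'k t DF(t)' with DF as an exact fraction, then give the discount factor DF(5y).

1 1 981/1000
2 2 9579/10000
3 3 1151/1250
4 4 8783/10000
5 5 347/400
6 6 8443/10000
7 7 8209/10000
DF(5y) = 347/400 ≈ 0.867500

step 1 [1y] zero: DF = P = 981/1000 ≈ 0.981000
step 2 [2y] zero: DF = P = 9579/10000 ≈ 0.957900
step 3 [3y] zero: DF = P = 1151/1250 ≈ 0.920800
step 4 [4y] zero: DF = P = 8783/10000 ≈ 0.878300
step 5 [5y] swap r/1=265/9211: DF=(1 − 265/9211·(0.981000+0.957900+0.920800+0.878300))/(1+265/9211) = 347/400 ≈ 0.867500
step 6 [6y] zero: DF = P = 8443/10000 ≈ 0.844300
step 7 [7y] zero: DF = P = 8209/10000 ≈ 0.820900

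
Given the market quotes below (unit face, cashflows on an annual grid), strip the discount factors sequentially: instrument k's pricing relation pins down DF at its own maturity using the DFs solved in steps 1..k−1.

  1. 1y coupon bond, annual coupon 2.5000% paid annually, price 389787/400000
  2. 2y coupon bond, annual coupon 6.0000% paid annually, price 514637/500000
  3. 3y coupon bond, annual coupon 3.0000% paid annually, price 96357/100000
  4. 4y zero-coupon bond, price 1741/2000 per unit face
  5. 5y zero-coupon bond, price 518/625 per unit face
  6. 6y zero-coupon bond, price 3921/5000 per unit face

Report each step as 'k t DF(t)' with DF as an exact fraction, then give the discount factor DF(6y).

step 1 [1y] bond c/1=1/40: DF=(389787/400000 − 1/40·(0))/(1+1/40) = 9507/10000 ≈ 0.950700
step 2 [2y] bond c/1=3/50: DF=(514637/500000 − 3/50·(0.950700))/(1+3/50) = 2293/2500 ≈ 0.917200
step 3 [3y] bond c/1=3/100: DF=(96357/100000 − 3/100·(0.950700+0.917200))/(1+3/100) = 8811/10000 ≈ 0.881100
step 4 [4y] zero: DF = P = 1741/2000 ≈ 0.870500
step 5 [5y] zero: DF = P = 518/625 ≈ 0.828800
step 6 [6y] zero: DF = P = 3921/5000 ≈ 0.784200

1 1 9507/10000
2 2 2293/2500
3 3 8811/10000
4 4 1741/2000
5 5 518/625
6 6 3921/5000
DF(6y) = 3921/5000 ≈ 0.784200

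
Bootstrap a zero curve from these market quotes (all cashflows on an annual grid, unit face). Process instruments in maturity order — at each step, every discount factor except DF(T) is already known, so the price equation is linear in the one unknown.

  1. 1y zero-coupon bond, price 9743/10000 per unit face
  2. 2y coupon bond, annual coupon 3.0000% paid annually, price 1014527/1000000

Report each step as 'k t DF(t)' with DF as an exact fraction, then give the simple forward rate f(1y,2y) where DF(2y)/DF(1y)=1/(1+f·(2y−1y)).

1 1 9743/10000
2 2 4783/5000
f(1y,2y) = ((9743/10000)/(4783/5000) − 1)/(1) = 177/9566 ≈ 1.8503%

step 1 [1y] zero: DF = P = 9743/10000 ≈ 0.974300
step 2 [2y] bond c/1=3/100: DF=(1014527/1000000 − 3/100·(0.974300))/(1+3/100) = 4783/5000 ≈ 0.956600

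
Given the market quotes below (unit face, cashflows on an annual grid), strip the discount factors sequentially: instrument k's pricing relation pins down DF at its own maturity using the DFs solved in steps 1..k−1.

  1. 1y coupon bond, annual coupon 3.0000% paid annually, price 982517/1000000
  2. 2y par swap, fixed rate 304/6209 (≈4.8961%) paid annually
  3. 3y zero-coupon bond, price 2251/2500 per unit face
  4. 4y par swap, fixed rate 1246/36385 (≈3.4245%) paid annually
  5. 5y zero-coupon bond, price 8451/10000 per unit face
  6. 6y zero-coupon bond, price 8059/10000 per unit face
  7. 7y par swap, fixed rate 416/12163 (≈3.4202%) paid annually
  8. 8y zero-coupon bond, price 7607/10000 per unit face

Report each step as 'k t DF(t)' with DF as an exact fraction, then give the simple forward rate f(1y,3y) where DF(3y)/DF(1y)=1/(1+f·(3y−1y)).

1 1 9539/10000
2 2 568/625
3 3 2251/2500
4 4 4377/5000
5 5 8451/10000
6 6 8059/10000
7 7 99/125
8 8 7607/10000
f(1y,3y) = ((9539/10000)/(2251/2500) − 1)/(2) = 535/18008 ≈ 2.9709%

step 1 [1y] bond c/1=3/100: DF=(982517/1000000 − 3/100·(0))/(1+3/100) = 9539/10000 ≈ 0.953900
step 2 [2y] swap r/1=304/6209: DF=(1 − 304/6209·(0.953900))/(1+304/6209) = 568/625 ≈ 0.908800
step 3 [3y] zero: DF = P = 2251/2500 ≈ 0.900400
step 4 [4y] swap r/1=1246/36385: DF=(1 − 1246/36385·(0.953900+0.908800+0.900400))/(1+1246/36385) = 4377/5000 ≈ 0.875400
step 5 [5y] zero: DF = P = 8451/10000 ≈ 0.845100
step 6 [6y] zero: DF = P = 8059/10000 ≈ 0.805900
step 7 [7y] swap r/1=416/12163: DF=(1 − 416/12163·(0.953900+0.908800+0.900400+0.875400+0.845100+0.805900))/(1+416/12163) = 99/125 ≈ 0.792000
step 8 [8y] zero: DF = P = 7607/10000 ≈ 0.760700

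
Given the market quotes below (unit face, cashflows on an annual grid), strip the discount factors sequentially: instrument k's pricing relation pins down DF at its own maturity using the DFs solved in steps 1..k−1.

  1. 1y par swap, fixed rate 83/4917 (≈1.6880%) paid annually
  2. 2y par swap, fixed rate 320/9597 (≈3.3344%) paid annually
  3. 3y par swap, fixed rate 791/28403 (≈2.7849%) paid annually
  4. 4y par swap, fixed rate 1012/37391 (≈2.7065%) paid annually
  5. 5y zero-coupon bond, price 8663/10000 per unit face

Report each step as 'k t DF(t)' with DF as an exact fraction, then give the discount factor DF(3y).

1 1 4917/5000
2 2 117/125
3 3 9209/10000
4 4 2247/2500
5 5 8663/10000
DF(3y) = 9209/10000 ≈ 0.920900

step 1 [1y] swap r/1=83/4917: DF=(1 − 83/4917·(0))/(1+83/4917) = 4917/5000 ≈ 0.983400
step 2 [2y] swap r/1=320/9597: DF=(1 − 320/9597·(0.983400))/(1+320/9597) = 117/125 ≈ 0.936000
step 3 [3y] swap r/1=791/28403: DF=(1 − 791/28403·(0.983400+0.936000))/(1+791/28403) = 9209/10000 ≈ 0.920900
step 4 [4y] swap r/1=1012/37391: DF=(1 − 1012/37391·(0.983400+0.936000+0.920900))/(1+1012/37391) = 2247/2500 ≈ 0.898800
step 5 [5y] zero: DF = P = 8663/10000 ≈ 0.866300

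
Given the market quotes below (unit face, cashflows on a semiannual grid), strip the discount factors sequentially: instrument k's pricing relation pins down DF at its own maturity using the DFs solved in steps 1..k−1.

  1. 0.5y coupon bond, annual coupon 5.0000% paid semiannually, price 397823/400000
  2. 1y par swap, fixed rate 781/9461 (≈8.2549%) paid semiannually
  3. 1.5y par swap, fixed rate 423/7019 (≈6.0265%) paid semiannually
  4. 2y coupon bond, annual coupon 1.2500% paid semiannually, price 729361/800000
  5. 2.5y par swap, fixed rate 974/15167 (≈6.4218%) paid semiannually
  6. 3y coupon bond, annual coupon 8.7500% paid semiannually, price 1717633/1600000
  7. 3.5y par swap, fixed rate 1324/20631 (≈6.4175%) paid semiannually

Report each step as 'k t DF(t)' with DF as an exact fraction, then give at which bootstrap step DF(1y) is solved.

step 1 [0.5y] bond c/2=1/40: DF=(397823/400000 − 1/40·(0))/(1+1/40) = 9703/10000 ≈ 0.970300
step 2 [1y] swap r/2=781/18922: DF=(1 − 781/18922·(0.970300))/(1+781/18922) = 9219/10000 ≈ 0.921900
step 3 [1.5y] swap r/2=423/14038: DF=(1 − 423/14038·(0.970300+0.921900))/(1+423/14038) = 4577/5000 ≈ 0.915400
step 4 [2y] bond c/2=1/160: DF=(729361/800000 − 1/160·(0.970300+0.921900+0.915400))/(1+1/160) = 4443/5000 ≈ 0.888600
step 5 [2.5y] swap r/2=487/15167: DF=(1 − 487/15167·(0.970300+0.921900+0.915400+0.888600))/(1+487/15167) = 8539/10000 ≈ 0.853900
step 6 [3y] bond c/2=7/160: DF=(1717633/1600000 − 7/160·(0.970300+0.921900+0.915400+0.888600+0.853900))/(1+7/160) = 4189/5000 ≈ 0.837800
step 7 [3.5y] swap r/2=662/20631: DF=(1 − 662/20631·(0.970300+0.921900+0.915400+0.888600+0.853900+0.837800))/(1+662/20631) = 4007/5000 ≈ 0.801400

1 1/2 9703/10000
2 1 9219/10000
3 3/2 4577/5000
4 2 4443/5000
5 5/2 8539/10000
6 3 4189/5000
7 7/2 4007/5000
DF(1y) is solved at step 2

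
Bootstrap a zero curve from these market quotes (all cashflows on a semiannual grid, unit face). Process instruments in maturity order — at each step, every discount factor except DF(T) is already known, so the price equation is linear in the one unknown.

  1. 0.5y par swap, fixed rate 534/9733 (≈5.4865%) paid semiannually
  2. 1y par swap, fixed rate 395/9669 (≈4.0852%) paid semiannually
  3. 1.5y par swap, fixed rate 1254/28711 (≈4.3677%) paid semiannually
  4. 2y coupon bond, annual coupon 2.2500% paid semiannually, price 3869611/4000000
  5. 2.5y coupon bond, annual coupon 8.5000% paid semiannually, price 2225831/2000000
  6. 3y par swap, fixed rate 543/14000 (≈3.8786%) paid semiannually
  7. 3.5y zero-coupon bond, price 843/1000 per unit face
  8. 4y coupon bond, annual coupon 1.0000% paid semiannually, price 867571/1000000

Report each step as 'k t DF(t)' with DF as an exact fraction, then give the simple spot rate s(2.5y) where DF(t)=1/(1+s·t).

step 1 [0.5y] swap r/2=267/9733: DF=(1 − 267/9733·(0))/(1+267/9733) = 9733/10000 ≈ 0.973300
step 2 [1y] swap r/2=395/19338: DF=(1 − 395/19338·(0.973300))/(1+395/19338) = 1921/2000 ≈ 0.960500
step 3 [1.5y] swap r/2=627/28711: DF=(1 − 627/28711·(0.973300+0.960500))/(1+627/28711) = 9373/10000 ≈ 0.937300
step 4 [2y] bond c/2=9/800: DF=(3869611/4000000 − 9/800·(0.973300+0.960500+0.937300))/(1+9/800) = 9247/10000 ≈ 0.924700
step 5 [2.5y] bond c/2=17/400: DF=(2225831/2000000 − 17/400·(0.973300+0.960500+0.937300+0.924700))/(1+17/400) = 1141/1250 ≈ 0.912800
step 6 [3y] swap r/2=543/28000: DF=(1 − 543/28000·(0.973300+0.960500+0.937300+0.924700+0.912800))/(1+543/28000) = 4457/5000 ≈ 0.891400
step 7 [3.5y] zero: DF = P = 843/1000 ≈ 0.843000
step 8 [4y] bond c/2=1/200: DF=(867571/1000000 − 1/200·(0.973300+0.960500+0.937300+0.924700+0.912800+0.891400+0.843000))/(1+1/200) = 1039/1250 ≈ 0.831200

1 1/2 9733/10000
2 1 1921/2000
3 3/2 9373/10000
4 2 9247/10000
5 5/2 1141/1250
6 3 4457/5000
7 7/2 843/1000
8 4 1039/1250
s(2.5y) = (1/(1141/1250) − 1)/(5/2) = 218/5705 ≈ 3.8212%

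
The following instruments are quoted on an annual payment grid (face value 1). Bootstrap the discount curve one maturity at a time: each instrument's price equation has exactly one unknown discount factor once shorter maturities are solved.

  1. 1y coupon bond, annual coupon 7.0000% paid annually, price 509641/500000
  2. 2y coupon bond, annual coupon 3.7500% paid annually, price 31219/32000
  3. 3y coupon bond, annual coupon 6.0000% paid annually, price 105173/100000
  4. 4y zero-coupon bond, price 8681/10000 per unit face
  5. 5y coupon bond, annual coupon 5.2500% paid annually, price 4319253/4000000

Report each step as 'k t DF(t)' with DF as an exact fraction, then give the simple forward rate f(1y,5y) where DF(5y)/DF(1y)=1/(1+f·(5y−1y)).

1 1 4763/5000
2 2 9059/10000
3 3 887/1000
4 4 8681/10000
5 5 8457/10000
f(1y,5y) = ((4763/5000)/(8457/10000) − 1)/(4) = 1069/33828 ≈ 3.1601%

step 1 [1y] bond c/1=7/100: DF=(509641/500000 − 7/100·(0))/(1+7/100) = 4763/5000 ≈ 0.952600
step 2 [2y] bond c/1=3/80: DF=(31219/32000 − 3/80·(0.952600))/(1+3/80) = 9059/10000 ≈ 0.905900
step 3 [3y] bond c/1=3/50: DF=(105173/100000 − 3/50·(0.952600+0.905900))/(1+3/50) = 887/1000 ≈ 0.887000
step 4 [4y] zero: DF = P = 8681/10000 ≈ 0.868100
step 5 [5y] bond c/1=21/400: DF=(4319253/4000000 − 21/400·(0.952600+0.905900+0.887000+0.868100))/(1+21/400) = 8457/10000 ≈ 0.845700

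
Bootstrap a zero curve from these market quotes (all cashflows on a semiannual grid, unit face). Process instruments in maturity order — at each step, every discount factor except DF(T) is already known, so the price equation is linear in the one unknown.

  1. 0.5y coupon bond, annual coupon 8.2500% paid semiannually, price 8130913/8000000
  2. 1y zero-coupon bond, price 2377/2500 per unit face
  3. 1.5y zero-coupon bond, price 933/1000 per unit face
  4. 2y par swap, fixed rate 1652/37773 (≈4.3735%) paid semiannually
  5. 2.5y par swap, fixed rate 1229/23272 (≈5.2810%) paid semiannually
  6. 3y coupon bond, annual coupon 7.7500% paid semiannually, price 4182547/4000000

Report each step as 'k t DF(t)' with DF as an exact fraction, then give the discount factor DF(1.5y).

1 1/2 9761/10000
2 1 2377/2500
3 3/2 933/1000
4 2 4587/5000
5 5/2 8771/10000
6 3 833/1000
DF(1.5y) = 933/1000 ≈ 0.933000

step 1 [0.5y] bond c/2=33/800: DF=(8130913/8000000 − 33/800·(0))/(1+33/800) = 9761/10000 ≈ 0.976100
step 2 [1y] zero: DF = P = 2377/2500 ≈ 0.950800
step 3 [1.5y] zero: DF = P = 933/1000 ≈ 0.933000
step 4 [2y] swap r/2=826/37773: DF=(1 − 826/37773·(0.976100+0.950800+0.933000))/(1+826/37773) = 4587/5000 ≈ 0.917400
step 5 [2.5y] swap r/2=1229/46544: DF=(1 − 1229/46544·(0.976100+0.950800+0.933000+0.917400))/(1+1229/46544) = 8771/10000 ≈ 0.877100
step 6 [3y] bond c/2=31/800: DF=(4182547/4000000 − 31/800·(0.976100+0.950800+0.933000+0.917400+0.877100))/(1+31/800) = 833/1000 ≈ 0.833000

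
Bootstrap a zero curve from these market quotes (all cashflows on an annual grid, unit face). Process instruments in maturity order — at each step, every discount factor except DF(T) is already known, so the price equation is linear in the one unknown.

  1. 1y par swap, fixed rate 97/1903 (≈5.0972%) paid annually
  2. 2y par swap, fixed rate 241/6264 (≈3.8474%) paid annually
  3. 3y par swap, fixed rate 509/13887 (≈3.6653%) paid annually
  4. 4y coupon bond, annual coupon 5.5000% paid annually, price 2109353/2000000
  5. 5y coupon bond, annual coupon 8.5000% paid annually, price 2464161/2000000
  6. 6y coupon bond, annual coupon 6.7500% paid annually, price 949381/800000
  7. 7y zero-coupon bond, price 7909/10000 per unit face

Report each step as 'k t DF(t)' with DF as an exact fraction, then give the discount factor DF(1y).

step 1 [1y] swap r/1=97/1903: DF=(1 − 97/1903·(0))/(1+97/1903) = 1903/2000 ≈ 0.951500
step 2 [2y] swap r/1=241/6264: DF=(1 − 241/6264·(0.951500))/(1+241/6264) = 9277/10000 ≈ 0.927700
step 3 [3y] swap r/1=509/13887: DF=(1 − 509/13887·(0.951500+0.927700))/(1+509/13887) = 4491/5000 ≈ 0.898200
step 4 [4y] bond c/1=11/200: DF=(2109353/2000000 − 11/200·(0.951500+0.927700+0.898200))/(1+11/200) = 8549/10000 ≈ 0.854900
step 5 [5y] bond c/1=17/200: DF=(2464161/2000000 − 17/200·(0.951500+0.927700+0.898200+0.854900))/(1+17/200) = 851/1000 ≈ 0.851000
step 6 [6y] bond c/1=27/400: DF=(949381/800000 − 27/400·(0.951500+0.927700+0.898200+0.854900+0.851000))/(1+27/400) = 4141/5000 ≈ 0.828200
step 7 [7y] zero: DF = P = 7909/10000 ≈ 0.790900

1 1 1903/2000
2 2 9277/10000
3 3 4491/5000
4 4 8549/10000
5 5 851/1000
6 6 4141/5000
7 7 7909/10000
DF(1y) = 1903/2000 ≈ 0.951500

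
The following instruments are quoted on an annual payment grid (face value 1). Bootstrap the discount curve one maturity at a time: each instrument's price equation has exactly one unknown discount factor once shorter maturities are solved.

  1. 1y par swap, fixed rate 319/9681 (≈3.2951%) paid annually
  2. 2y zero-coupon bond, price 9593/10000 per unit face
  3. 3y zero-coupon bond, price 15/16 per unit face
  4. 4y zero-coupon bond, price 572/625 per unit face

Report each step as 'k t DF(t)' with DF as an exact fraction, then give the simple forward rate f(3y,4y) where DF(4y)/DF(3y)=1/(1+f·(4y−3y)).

1 1 9681/10000
2 2 9593/10000
3 3 15/16
4 4 572/625
f(3y,4y) = ((15/16)/(572/625) − 1)/(1) = 223/9152 ≈ 2.4366%

step 1 [1y] swap r/1=319/9681: DF=(1 − 319/9681·(0))/(1+319/9681) = 9681/10000 ≈ 0.968100
step 2 [2y] zero: DF = P = 9593/10000 ≈ 0.959300
step 3 [3y] zero: DF = P = 15/16 ≈ 0.937500
step 4 [4y] zero: DF = P = 572/625 ≈ 0.915200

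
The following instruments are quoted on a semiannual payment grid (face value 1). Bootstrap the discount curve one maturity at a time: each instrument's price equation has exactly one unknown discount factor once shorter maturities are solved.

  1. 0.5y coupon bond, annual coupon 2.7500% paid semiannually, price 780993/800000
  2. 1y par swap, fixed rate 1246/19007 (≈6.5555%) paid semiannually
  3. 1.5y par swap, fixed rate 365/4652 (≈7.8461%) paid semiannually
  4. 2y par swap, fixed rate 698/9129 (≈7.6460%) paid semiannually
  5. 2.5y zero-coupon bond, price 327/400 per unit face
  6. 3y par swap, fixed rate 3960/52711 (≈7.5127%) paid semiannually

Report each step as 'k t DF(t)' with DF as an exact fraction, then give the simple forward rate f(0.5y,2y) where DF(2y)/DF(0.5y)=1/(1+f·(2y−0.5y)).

step 1 [0.5y] bond c/2=11/800: DF=(780993/800000 − 11/800·(0))/(1+11/800) = 963/1000 ≈ 0.963000
step 2 [1y] swap r/2=623/19007: DF=(1 − 623/19007·(0.963000))/(1+623/19007) = 9377/10000 ≈ 0.937700
step 3 [1.5y] swap r/2=365/9304: DF=(1 − 365/9304·(0.963000+0.937700))/(1+365/9304) = 1781/2000 ≈ 0.890500
step 4 [2y] swap r/2=349/9129: DF=(1 − 349/9129·(0.963000+0.937700+0.890500))/(1+349/9129) = 2151/2500 ≈ 0.860400
step 5 [2.5y] zero: DF = P = 327/400 ≈ 0.817500
step 6 [3y] swap r/2=1980/52711: DF=(1 − 1980/52711·(0.963000+0.937700+0.890500+0.860400+0.817500))/(1+1980/52711) = 401/500 ≈ 0.802000

1 1/2 963/1000
2 1 9377/10000
3 3/2 1781/2000
4 2 2151/2500
5 5/2 327/400
6 3 401/500
f(0.5y,2y) = ((963/1000)/(2151/2500) − 1)/(3/2) = 19/239 ≈ 7.9498%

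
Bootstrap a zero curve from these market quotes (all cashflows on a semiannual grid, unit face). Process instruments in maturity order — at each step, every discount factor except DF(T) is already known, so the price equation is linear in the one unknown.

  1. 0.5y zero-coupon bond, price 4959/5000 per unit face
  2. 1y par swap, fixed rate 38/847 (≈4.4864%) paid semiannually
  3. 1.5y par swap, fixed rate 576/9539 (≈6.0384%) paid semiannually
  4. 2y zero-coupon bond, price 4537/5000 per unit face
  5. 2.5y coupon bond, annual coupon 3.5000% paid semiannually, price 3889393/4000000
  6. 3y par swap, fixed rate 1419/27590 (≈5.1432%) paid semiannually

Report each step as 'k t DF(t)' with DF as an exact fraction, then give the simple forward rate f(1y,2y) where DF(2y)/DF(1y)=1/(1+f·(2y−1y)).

1 1/2 4959/5000
2 1 9563/10000
3 3/2 571/625
4 2 4537/5000
5 5/2 2227/2500
6 3 8581/10000
f(1y,2y) = ((9563/10000)/(4537/5000) − 1)/(1) = 489/9074 ≈ 5.3890%

step 1 [0.5y] zero: DF = P = 4959/5000 ≈ 0.991800
step 2 [1y] swap r/2=19/847: DF=(1 − 19/847·(0.991800))/(1+19/847) = 9563/10000 ≈ 0.956300
step 3 [1.5y] swap r/2=288/9539: DF=(1 − 288/9539·(0.991800+0.956300))/(1+288/9539) = 571/625 ≈ 0.913600
step 4 [2y] zero: DF = P = 4537/5000 ≈ 0.907400
step 5 [2.5y] bond c/2=7/400: DF=(3889393/4000000 − 7/400·(0.991800+0.956300+0.913600+0.907400))/(1+7/400) = 2227/2500 ≈ 0.890800
step 6 [3y] swap r/2=1419/55180: DF=(1 − 1419/55180·(0.991800+0.956300+0.913600+0.907400+0.890800))/(1+1419/55180) = 8581/10000 ≈ 0.858100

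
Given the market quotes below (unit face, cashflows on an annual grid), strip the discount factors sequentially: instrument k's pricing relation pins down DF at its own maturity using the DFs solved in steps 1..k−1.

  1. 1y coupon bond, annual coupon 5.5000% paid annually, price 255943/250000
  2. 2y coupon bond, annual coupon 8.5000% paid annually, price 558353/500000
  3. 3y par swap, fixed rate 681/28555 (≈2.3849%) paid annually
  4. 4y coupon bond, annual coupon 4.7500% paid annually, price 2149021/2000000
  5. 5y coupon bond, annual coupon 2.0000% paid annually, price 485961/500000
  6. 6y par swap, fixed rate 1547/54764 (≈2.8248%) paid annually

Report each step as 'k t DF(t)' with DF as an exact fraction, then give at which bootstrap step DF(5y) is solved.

1 1 1213/1250
2 2 2383/2500
3 3 9319/10000
4 4 8963/10000
5 5 8793/10000
6 6 8453/10000
DF(5y) is solved at step 5

step 1 [1y] bond c/1=11/200: DF=(255943/250000 − 11/200·(0))/(1+11/200) = 1213/1250 ≈ 0.970400
step 2 [2y] bond c/1=17/200: DF=(558353/500000 − 17/200·(0.970400))/(1+17/200) = 2383/2500 ≈ 0.953200
step 3 [3y] swap r/1=681/28555: DF=(1 − 681/28555·(0.970400+0.953200))/(1+681/28555) = 9319/10000 ≈ 0.931900
step 4 [4y] bond c/1=19/400: DF=(2149021/2000000 − 19/400·(0.970400+0.953200+0.931900))/(1+19/400) = 8963/10000 ≈ 0.896300
step 5 [5y] bond c/1=1/50: DF=(485961/500000 − 1/50·(0.970400+0.953200+0.931900+0.896300))/(1+1/50) = 8793/10000 ≈ 0.879300
step 6 [6y] swap r/1=1547/54764: DF=(1 − 1547/54764·(0.970400+0.953200+0.931900+0.896300+0.879300))/(1+1547/54764) = 8453/10000 ≈ 0.845300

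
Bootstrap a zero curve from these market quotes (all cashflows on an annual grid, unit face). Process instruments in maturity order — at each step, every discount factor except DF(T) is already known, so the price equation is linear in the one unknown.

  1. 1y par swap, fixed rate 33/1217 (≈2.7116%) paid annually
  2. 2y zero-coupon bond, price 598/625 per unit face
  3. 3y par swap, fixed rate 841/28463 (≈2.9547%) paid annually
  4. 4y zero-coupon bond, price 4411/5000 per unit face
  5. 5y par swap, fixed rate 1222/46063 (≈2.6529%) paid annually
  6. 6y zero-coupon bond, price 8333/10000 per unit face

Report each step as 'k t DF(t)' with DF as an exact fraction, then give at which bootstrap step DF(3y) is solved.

step 1 [1y] swap r/1=33/1217: DF=(1 − 33/1217·(0))/(1+33/1217) = 1217/1250 ≈ 0.973600
step 2 [2y] zero: DF = P = 598/625 ≈ 0.956800
step 3 [3y] swap r/1=841/28463: DF=(1 − 841/28463·(0.973600+0.956800))/(1+841/28463) = 9159/10000 ≈ 0.915900
step 4 [4y] zero: DF = P = 4411/5000 ≈ 0.882200
step 5 [5y] swap r/1=1222/46063: DF=(1 − 1222/46063·(0.973600+0.956800+0.915900+0.882200))/(1+1222/46063) = 4389/5000 ≈ 0.877800
step 6 [6y] zero: DF = P = 8333/10000 ≈ 0.833300

1 1 1217/1250
2 2 598/625
3 3 9159/10000
4 4 4411/5000
5 5 4389/5000
6 6 8333/10000
DF(3y) is solved at step 3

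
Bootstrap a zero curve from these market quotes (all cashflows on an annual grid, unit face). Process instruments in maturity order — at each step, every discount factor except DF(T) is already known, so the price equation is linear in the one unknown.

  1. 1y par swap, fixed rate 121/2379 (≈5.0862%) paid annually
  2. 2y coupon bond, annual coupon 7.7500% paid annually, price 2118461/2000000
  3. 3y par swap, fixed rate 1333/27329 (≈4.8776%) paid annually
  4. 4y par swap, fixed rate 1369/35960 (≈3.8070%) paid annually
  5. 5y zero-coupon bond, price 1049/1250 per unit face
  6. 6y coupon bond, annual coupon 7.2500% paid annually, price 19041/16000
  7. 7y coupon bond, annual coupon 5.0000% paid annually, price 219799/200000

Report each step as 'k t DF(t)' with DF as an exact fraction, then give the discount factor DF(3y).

1 1 2379/2500
2 2 4573/5000
3 3 8667/10000
4 4 8631/10000
5 5 1049/1250
6 6 4049/5000
7 7 7969/10000
DF(3y) = 8667/10000 ≈ 0.866700

step 1 [1y] swap r/1=121/2379: DF=(1 − 121/2379·(0))/(1+121/2379) = 2379/2500 ≈ 0.951600
step 2 [2y] bond c/1=31/400: DF=(2118461/2000000 − 31/400·(0.951600))/(1+31/400) = 4573/5000 ≈ 0.914600
step 3 [3y] swap r/1=1333/27329: DF=(1 − 1333/27329·(0.951600+0.914600))/(1+1333/27329) = 8667/10000 ≈ 0.866700
step 4 [4y] swap r/1=1369/35960: DF=(1 − 1369/35960·(0.951600+0.914600+0.866700))/(1+1369/35960) = 8631/10000 ≈ 0.863100
step 5 [5y] zero: DF = P = 1049/1250 ≈ 0.839200
step 6 [6y] bond c/1=29/400: DF=(19041/16000 − 29/400·(0.951600+0.914600+0.866700+0.863100+0.839200))/(1+29/400) = 4049/5000 ≈ 0.809800
step 7 [7y] bond c/1=1/20: DF=(219799/200000 − 1/20·(0.951600+0.914600+0.866700+0.863100+0.839200+0.809800))/(1+1/20) = 7969/10000 ≈ 0.796900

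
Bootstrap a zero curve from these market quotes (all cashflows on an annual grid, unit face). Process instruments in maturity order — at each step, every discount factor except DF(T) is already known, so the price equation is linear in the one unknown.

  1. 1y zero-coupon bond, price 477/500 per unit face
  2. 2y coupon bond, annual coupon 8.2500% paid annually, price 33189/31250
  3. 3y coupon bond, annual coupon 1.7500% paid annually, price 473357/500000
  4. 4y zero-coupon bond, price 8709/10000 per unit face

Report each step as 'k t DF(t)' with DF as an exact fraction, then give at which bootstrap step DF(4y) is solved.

step 1 [1y] zero: DF = P = 477/500 ≈ 0.954000
step 2 [2y] bond c/1=33/400: DF=(33189/31250 − 33/400·(0.954000))/(1+33/400) = 2271/2500 ≈ 0.908400
step 3 [3y] bond c/1=7/400: DF=(473357/500000 − 7/400·(0.954000+0.908400))/(1+7/400) = 1123/1250 ≈ 0.898400
step 4 [4y] zero: DF = P = 8709/10000 ≈ 0.870900

1 1 477/500
2 2 2271/2500
3 3 1123/1250
4 4 8709/10000
DF(4y) is solved at step 4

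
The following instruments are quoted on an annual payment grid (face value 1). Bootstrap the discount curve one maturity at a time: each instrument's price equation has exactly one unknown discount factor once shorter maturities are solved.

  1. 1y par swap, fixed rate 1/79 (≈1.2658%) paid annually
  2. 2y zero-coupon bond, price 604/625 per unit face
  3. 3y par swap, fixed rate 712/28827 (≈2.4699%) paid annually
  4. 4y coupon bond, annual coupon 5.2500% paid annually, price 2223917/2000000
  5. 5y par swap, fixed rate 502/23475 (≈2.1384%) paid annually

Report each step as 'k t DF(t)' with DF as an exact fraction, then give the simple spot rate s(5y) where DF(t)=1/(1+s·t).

1 1 79/80
2 2 604/625
3 3 1161/1250
4 4 9127/10000
5 5 2249/2500
s(5y) = (1/(2249/2500) − 1)/(5) = 251/11245 ≈ 2.2321%

step 1 [1y] swap r/1=1/79: DF=(1 − 1/79·(0))/(1+1/79) = 79/80 ≈ 0.987500
step 2 [2y] zero: DF = P = 604/625 ≈ 0.966400
step 3 [3y] swap r/1=712/28827: DF=(1 − 712/28827·(0.987500+0.966400))/(1+712/28827) = 1161/1250 ≈ 0.928800
step 4 [4y] bond c/1=21/400: DF=(2223917/2000000 − 21/400·(0.987500+0.966400+0.928800))/(1+21/400) = 9127/10000 ≈ 0.912700
step 5 [5y] swap r/1=502/23475: DF=(1 − 502/23475·(0.987500+0.966400+0.928800+0.912700))/(1+502/23475) = 2249/2500 ≈ 0.899600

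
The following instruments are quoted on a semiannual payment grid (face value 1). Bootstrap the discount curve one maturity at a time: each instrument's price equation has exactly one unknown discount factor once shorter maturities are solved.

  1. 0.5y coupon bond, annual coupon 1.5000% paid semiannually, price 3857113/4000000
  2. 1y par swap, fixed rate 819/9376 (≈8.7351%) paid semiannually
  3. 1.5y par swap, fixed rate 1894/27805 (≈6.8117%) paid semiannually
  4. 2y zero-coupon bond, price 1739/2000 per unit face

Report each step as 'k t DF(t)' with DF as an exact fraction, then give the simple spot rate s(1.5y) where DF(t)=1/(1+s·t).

step 1 [0.5y] bond c/2=3/400: DF=(3857113/4000000 − 3/400·(0))/(1+3/400) = 9571/10000 ≈ 0.957100
step 2 [1y] swap r/2=819/18752: DF=(1 − 819/18752·(0.957100))/(1+819/18752) = 9181/10000 ≈ 0.918100
step 3 [1.5y] swap r/2=947/27805: DF=(1 − 947/27805·(0.957100+0.918100))/(1+947/27805) = 9053/10000 ≈ 0.905300
step 4 [2y] zero: DF = P = 1739/2000 ≈ 0.869500

1 1/2 9571/10000
2 1 9181/10000
3 3/2 9053/10000
4 2 1739/2000
s(1.5y) = (1/(9053/10000) − 1)/(3/2) = 1894/27159 ≈ 6.9737%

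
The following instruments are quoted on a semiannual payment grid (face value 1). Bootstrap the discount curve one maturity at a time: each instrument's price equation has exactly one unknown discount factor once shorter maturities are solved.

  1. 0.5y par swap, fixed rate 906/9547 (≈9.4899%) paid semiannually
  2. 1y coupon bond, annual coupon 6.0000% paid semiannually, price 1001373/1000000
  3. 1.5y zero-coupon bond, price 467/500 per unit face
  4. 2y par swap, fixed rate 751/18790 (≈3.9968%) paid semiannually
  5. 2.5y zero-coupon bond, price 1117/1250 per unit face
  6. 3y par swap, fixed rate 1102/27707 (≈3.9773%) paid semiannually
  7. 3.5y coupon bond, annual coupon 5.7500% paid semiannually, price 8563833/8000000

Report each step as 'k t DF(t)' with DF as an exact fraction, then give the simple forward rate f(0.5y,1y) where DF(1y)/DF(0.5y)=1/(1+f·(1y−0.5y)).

step 1 [0.5y] swap r/2=453/9547: DF=(1 − 453/9547·(0))/(1+453/9547) = 9547/10000 ≈ 0.954700
step 2 [1y] bond c/2=3/100: DF=(1001373/1000000 − 3/100·(0.954700))/(1+3/100) = 2361/2500 ≈ 0.944400
step 3 [1.5y] zero: DF = P = 467/500 ≈ 0.934000
step 4 [2y] swap r/2=751/37580: DF=(1 − 751/37580·(0.954700+0.944400+0.934000))/(1+751/37580) = 9249/10000 ≈ 0.924900
step 5 [2.5y] zero: DF = P = 1117/1250 ≈ 0.893600
step 6 [3y] swap r/2=551/27707: DF=(1 − 551/27707·(0.954700+0.944400+0.934000+0.924900+0.893600))/(1+551/27707) = 4449/5000 ≈ 0.889800
step 7 [3.5y] bond c/2=23/800: DF=(8563833/8000000 − 23/800·(0.954700+0.944400+0.934000+0.924900+0.893600+0.889800))/(1+23/800) = 8857/10000 ≈ 0.885700

1 1/2 9547/10000
2 1 2361/2500
3 3/2 467/500
4 2 9249/10000
5 5/2 1117/1250
6 3 4449/5000
7 7/2 8857/10000
f(0.5y,1y) = ((9547/10000)/(2361/2500) − 1)/(1/2) = 103/4722 ≈ 2.1813%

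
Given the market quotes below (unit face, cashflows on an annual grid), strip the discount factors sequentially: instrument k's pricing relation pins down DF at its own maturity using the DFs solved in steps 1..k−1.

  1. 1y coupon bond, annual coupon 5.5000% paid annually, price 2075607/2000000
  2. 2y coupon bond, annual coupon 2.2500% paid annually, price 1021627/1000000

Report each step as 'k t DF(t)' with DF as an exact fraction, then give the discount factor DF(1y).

step 1 [1y] bond c/1=11/200: DF=(2075607/2000000 − 11/200·(0))/(1+11/200) = 9837/10000 ≈ 0.983700
step 2 [2y] bond c/1=9/400: DF=(1021627/1000000 − 9/400·(0.983700))/(1+9/400) = 391/400 ≈ 0.977500

1 1 9837/10000
2 2 391/400
DF(1y) = 9837/10000 ≈ 0.983700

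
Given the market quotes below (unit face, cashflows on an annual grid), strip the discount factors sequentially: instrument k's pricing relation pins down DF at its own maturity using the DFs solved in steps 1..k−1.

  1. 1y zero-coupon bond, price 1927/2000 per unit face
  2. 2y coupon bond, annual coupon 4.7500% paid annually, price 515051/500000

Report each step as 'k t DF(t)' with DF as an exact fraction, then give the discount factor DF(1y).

1 1 1927/2000
2 2 9397/10000
DF(1y) = 1927/2000 ≈ 0.963500

step 1 [1y] zero: DF = P = 1927/2000 ≈ 0.963500
step 2 [2y] bond c/1=19/400: DF=(515051/500000 − 19/400·(0.963500))/(1+19/400) = 9397/10000 ≈ 0.939700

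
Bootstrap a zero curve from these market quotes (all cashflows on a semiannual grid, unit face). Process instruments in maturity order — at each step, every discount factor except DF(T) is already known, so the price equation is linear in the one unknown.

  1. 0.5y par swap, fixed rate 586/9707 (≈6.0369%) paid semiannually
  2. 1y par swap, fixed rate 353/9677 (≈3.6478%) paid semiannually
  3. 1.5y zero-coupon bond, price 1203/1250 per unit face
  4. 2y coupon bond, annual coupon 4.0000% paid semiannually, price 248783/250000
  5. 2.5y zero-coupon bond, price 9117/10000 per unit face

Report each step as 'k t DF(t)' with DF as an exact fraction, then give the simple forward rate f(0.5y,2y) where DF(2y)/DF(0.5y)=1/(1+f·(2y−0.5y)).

1 1/2 9707/10000
2 1 9647/10000
3 3/2 1203/1250
4 2 2297/2500
5 5/2 9117/10000
f(0.5y,2y) = ((9707/10000)/(2297/2500) − 1)/(3/2) = 173/4594 ≈ 3.7658%

step 1 [0.5y] swap r/2=293/9707: DF=(1 − 293/9707·(0))/(1+293/9707) = 9707/10000 ≈ 0.970700
step 2 [1y] swap r/2=353/19354: DF=(1 − 353/19354·(0.970700))/(1+353/19354) = 9647/10000 ≈ 0.964700
step 3 [1.5y] zero: DF = P = 1203/1250 ≈ 0.962400
step 4 [2y] bond c/2=1/50: DF=(248783/250000 − 1/50·(0.970700+0.964700+0.962400))/(1+1/50) = 2297/2500 ≈ 0.918800
step 5 [2.5y] zero: DF = P = 9117/10000 ≈ 0.911700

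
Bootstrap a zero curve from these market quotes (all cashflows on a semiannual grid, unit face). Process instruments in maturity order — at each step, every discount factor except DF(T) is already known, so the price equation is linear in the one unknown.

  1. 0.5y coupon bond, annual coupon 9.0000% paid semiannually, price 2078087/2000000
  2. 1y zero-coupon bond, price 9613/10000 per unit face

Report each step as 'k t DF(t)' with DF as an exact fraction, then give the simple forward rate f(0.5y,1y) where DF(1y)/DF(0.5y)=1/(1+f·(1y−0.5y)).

step 1 [0.5y] bond c/2=9/200: DF=(2078087/2000000 − 9/200·(0))/(1+9/200) = 9943/10000 ≈ 0.994300
step 2 [1y] zero: DF = P = 9613/10000 ≈ 0.961300

1 1/2 9943/10000
2 1 9613/10000
f(0.5y,1y) = ((9943/10000)/(9613/10000) − 1)/(1/2) = 660/9613 ≈ 6.8657%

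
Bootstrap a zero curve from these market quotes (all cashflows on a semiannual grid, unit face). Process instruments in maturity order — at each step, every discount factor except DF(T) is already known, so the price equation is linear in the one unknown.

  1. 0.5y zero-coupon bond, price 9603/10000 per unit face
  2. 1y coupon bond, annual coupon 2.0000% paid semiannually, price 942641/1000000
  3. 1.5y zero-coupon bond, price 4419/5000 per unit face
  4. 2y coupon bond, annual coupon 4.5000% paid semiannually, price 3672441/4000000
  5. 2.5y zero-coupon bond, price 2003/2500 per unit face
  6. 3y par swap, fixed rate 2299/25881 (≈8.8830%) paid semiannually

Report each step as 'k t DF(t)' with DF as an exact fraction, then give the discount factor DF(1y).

step 1 [0.5y] zero: DF = P = 9603/10000 ≈ 0.960300
step 2 [1y] bond c/2=1/100: DF=(942641/1000000 − 1/100·(0.960300))/(1+1/100) = 4619/5000 ≈ 0.923800
step 3 [1.5y] zero: DF = P = 4419/5000 ≈ 0.883800
step 4 [2y] bond c/2=9/400: DF=(3672441/4000000 − 9/400·(0.960300+0.923800+0.883800))/(1+9/400) = 837/1000 ≈ 0.837000
step 5 [2.5y] zero: DF = P = 2003/2500 ≈ 0.801200
step 6 [3y] swap r/2=2299/51762: DF=(1 − 2299/51762·(0.960300+0.923800+0.883800+0.837000+0.801200))/(1+2299/51762) = 7701/10000 ≈ 0.770100

1 1/2 9603/10000
2 1 4619/5000
3 3/2 4419/5000
4 2 837/1000
5 5/2 2003/2500
6 3 7701/10000
DF(1y) = 4619/5000 ≈ 0.923800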